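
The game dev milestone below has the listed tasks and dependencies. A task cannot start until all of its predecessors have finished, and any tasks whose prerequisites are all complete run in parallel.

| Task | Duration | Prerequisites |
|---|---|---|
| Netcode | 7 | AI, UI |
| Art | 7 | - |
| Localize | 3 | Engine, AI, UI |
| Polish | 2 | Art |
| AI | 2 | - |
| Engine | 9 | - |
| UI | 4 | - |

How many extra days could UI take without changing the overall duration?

Critical path: Engine→Localize = 9+3 = 12, so the finish is 12 days.
UI finishes as early as 4 and must finish by 5.
Slack of UI = 1 − 0 = 1 day.

1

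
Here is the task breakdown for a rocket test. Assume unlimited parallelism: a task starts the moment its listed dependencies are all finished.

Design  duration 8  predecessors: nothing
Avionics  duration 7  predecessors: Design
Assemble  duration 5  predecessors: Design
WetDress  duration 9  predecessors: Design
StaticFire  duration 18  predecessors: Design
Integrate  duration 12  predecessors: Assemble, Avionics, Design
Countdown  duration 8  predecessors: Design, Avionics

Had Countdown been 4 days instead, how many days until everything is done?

27

As given, the longest chain is Design→Avionics→Integrate = 8+7+12 = 27, so the finish is 27 days.
The longest path through Countdown is only 23 days, so Countdown has float 4.
No other chain overtakes it, so the finish is 27 days.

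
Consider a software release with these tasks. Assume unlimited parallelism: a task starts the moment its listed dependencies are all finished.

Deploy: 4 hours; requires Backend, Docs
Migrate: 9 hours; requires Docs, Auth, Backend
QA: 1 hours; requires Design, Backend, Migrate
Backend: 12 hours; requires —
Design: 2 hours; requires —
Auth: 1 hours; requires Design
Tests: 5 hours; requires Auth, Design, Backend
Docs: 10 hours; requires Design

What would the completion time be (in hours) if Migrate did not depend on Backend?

Before: longest chain Design→Docs→Migrate→QA = 2+10+9+1 = 22, finish 22.
Dropping Backend→Migrate doesn't change Migrate's earliest start (12); another predecessor still binds.
After: Design→Docs→Migrate→QA = 2+10+9+1 = 22 → 22 hours.

22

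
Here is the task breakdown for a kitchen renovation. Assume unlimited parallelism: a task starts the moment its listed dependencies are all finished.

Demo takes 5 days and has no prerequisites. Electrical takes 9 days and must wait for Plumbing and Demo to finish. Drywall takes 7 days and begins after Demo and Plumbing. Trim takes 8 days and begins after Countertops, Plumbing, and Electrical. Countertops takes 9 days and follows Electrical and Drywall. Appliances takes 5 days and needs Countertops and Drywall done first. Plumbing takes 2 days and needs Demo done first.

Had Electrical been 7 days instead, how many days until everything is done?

Actual critical path: Demo→Plumbing→Electrical→Countertops→Trim = 5+2+9+9+8 = 33 ⇒ 33 days.
Electrical lies on that path, so at 7 days the path becomes 31 days.
That remains the longest chain; total 31 days.

31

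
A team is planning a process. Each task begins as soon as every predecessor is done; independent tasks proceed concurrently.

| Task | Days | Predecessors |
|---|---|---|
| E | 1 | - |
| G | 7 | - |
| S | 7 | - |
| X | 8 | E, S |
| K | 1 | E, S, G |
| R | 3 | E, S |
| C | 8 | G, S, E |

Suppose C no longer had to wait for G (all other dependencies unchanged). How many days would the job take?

15

Before: longest chain G→C = 7+8 = 15, finish 15.
Dropping G→C doesn't change C's earliest start (7); another predecessor still binds.
After: S→X = 7+8 = 15 → 15 days.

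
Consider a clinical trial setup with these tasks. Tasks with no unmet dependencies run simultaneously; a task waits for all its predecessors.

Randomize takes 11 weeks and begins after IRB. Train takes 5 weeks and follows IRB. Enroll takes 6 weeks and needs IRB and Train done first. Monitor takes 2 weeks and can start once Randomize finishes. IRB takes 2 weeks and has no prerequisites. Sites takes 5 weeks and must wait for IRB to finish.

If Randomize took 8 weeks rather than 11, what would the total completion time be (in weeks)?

Baseline: IRB→Randomize→Monitor = 2+11+2 = 15 → 15 weeks.
Since Randomize is critical, the -3 change carries straight to that chain (now 12 weeks).
The binding chain switches to IRB→Train→Enroll = 2+5+6 = 13; finish 13 weeks.

13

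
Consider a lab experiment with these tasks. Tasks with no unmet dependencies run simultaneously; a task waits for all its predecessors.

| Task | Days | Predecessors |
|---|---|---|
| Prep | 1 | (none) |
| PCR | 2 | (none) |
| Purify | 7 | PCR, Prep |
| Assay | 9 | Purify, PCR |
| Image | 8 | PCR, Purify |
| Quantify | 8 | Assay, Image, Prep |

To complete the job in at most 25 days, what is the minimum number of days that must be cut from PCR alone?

Current finish: 26 days; target: 25.
PCR is on every critical path, so each day cut from PCR cuts the finish by one (this holds down to a finish of 25).
Need 26 − 25 = 1 day off PCR → PCR becomes 1 day, finish becomes 25.

1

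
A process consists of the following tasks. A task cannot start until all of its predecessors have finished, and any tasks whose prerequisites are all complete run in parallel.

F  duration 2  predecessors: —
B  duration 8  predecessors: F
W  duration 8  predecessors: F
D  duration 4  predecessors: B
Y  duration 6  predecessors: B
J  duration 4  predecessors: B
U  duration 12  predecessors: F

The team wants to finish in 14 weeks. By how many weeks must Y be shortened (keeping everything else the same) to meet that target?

2

Current finish: 16 weeks; target: 14.
Y is on every critical path, so each week cut from Y cuts the finish by one (this holds down to a finish of 14).
Need 16 − 14 = 2 weeks off Y → Y becomes 4 weeks, finish becomes 14.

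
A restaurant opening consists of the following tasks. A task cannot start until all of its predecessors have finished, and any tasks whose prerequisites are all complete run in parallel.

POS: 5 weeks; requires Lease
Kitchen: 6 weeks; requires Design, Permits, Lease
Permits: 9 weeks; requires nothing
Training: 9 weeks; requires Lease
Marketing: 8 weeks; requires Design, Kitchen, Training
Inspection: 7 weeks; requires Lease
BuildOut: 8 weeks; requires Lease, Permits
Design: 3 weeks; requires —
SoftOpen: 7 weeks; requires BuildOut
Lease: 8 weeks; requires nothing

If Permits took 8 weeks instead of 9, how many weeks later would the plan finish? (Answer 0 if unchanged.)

0

As given, the longest chain is Lease→Training→Marketing = 8+9+8 = 25, so the finish is 25 weeks.
Permits has 1 week of float (longest path through it is 24).
No other chain overtakes it, so the finish is 25 weeks.
Change in finish: 25 − 25 = +0 weeks.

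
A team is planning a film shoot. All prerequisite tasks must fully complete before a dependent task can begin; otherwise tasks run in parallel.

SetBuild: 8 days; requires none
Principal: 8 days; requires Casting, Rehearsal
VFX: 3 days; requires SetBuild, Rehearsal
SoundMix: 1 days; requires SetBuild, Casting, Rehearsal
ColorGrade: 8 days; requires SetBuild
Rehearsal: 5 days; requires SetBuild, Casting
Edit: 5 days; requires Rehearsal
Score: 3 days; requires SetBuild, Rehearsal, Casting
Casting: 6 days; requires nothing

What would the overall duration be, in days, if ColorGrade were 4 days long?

21

Critical path before the change: SetBuild→Rehearsal→Principal = 8+5+8 = 21 giving 21 days.
ColorGrade is off the critical path — its longest chain is 16 days, giving 5 of slack.
The critical path is still SetBuild→Rehearsal→Principal; finish is now 21 days.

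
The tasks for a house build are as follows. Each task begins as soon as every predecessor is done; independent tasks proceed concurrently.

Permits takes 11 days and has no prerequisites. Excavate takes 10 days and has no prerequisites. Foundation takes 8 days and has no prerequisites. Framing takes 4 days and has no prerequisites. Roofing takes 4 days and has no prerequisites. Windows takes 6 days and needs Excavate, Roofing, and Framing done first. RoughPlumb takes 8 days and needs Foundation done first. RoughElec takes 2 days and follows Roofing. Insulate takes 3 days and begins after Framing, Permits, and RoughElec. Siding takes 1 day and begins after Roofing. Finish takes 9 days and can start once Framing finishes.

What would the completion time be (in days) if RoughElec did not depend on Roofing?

With the dependency in place, Excavate→Windows = 10+6 = 16 sets the finish at 16 days.
Without Roofing→RoughElec, RoughElec's earliest start moves from 4 to 0.
After: Excavate→Windows = 10+6 = 16 → 16 days.

16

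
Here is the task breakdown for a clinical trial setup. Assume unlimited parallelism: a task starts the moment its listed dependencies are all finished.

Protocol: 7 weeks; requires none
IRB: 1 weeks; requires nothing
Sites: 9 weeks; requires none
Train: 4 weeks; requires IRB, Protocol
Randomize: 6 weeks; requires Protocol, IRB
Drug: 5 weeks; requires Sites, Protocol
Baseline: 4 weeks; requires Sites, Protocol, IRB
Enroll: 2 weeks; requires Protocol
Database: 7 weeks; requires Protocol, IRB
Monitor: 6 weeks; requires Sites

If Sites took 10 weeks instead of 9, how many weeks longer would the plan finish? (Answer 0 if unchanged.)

1

Actual critical path: Sites→Monitor = 9+6 = 15 ⇒ 15 weeks.
Sites is on the critical path; changing it to 10 makes that path 16 weeks.
That remains the longest chain; total 16 weeks.
Change in finish: 16 − 15 = +1 weeks.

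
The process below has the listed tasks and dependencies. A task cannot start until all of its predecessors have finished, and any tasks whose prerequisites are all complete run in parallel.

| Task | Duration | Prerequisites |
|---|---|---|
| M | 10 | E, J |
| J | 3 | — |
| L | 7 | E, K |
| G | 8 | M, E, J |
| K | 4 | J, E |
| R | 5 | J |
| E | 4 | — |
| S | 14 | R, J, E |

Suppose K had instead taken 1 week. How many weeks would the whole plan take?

Actual critical path: J→R→S = 3+5+14 = 22 ⇒ 22 weeks.
K is off the critical path — its longest chain is 15 weeks, giving 7 of slack.
That remains the longest chain; total 22 weeks.

22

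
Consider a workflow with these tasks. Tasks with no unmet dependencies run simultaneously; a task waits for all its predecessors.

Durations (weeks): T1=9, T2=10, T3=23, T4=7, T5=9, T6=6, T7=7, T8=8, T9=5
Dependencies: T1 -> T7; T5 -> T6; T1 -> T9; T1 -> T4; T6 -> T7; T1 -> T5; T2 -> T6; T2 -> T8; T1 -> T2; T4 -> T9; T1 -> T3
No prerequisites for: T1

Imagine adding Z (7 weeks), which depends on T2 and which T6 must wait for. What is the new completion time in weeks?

39

Originally the schedule takes 32 weeks.
With Z inserted, T6 now waits for max(T5, T2, Z).
New critical path: T1→T2→Z→T6→T7 = 9+10+7+6+7 = 39 ⇒ 39 weeks.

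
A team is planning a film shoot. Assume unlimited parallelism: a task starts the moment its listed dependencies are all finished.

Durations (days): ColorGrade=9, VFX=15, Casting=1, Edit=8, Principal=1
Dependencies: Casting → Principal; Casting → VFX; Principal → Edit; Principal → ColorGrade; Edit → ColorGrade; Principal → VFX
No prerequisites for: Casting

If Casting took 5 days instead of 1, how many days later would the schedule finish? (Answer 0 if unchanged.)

Baseline: Casting→Principal→Edit→ColorGrade = 1+1+8+9 = 19 → 19 days.
Casting is on the critical path; changing it to 5 makes that path 23 days.
That remains the longest chain; total 23 days.
Change in finish: 23 − 19 = +4 days.

4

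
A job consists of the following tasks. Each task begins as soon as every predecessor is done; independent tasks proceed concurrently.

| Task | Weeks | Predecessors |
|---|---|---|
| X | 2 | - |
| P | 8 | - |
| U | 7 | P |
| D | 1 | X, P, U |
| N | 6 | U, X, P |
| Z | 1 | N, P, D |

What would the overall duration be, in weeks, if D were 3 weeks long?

Actual critical path: P→U→N→Z = 8+7+6+1 = 22 ⇒ 22 weeks.
The longest path through D is only 17 weeks, so D has float 5.
No other chain overtakes it, so the finish is 22 weeks.

22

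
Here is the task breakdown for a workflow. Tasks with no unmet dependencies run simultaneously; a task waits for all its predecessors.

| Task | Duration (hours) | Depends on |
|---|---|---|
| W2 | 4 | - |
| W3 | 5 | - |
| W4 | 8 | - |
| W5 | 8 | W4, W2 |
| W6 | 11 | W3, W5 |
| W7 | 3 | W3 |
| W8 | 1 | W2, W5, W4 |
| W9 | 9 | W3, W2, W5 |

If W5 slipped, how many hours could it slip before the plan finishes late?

The longest chain is W4→W5→W6 = 8+8+11 = 27; overall finish 27 hours.
W5 finishes as early as 16 and must finish by 16.
Float = 27 − 27 = 0.

0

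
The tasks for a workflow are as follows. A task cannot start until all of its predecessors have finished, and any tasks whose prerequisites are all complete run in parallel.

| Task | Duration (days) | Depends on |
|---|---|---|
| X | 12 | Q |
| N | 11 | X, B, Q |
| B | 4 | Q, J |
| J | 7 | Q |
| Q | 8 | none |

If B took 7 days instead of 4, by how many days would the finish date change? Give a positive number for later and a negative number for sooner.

2

As given, the longest chain is Q→X→N = 8+12+11 = 31, so the finish is 31 days.
B is off the critical path — its longest chain is 30 days, giving 1 of slack.
New critical path: Q→J→B→N = 8+7+7+11 = 33 ⇒ 33 days.
Change in finish: 33 − 31 = +2 days.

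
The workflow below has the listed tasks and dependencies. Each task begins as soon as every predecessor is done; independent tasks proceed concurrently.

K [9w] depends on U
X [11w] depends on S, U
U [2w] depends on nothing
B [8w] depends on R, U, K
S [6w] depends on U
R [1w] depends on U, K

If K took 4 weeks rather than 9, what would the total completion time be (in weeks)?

19

Actual critical path: U→K→R→B = 2+9+1+8 = 20 ⇒ 20 weeks.
Since K is critical, the -5 change carries straight to that chain (now 15 weeks).
Now U→S→X = 2+6+11 = 19 is longest, so the finish becomes 19 weeks.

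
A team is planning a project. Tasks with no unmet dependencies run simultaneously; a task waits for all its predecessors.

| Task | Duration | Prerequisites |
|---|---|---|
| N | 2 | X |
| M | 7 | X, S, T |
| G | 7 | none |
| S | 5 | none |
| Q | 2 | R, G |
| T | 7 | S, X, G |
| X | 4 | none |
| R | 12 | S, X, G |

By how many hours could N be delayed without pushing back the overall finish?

15

The longest chain is G→R→Q = 7+12+2 = 21; overall finish 21 hours.
N finishes as early as 6 and must finish by 21.
So N can slip 21 − 6 = 15 hours.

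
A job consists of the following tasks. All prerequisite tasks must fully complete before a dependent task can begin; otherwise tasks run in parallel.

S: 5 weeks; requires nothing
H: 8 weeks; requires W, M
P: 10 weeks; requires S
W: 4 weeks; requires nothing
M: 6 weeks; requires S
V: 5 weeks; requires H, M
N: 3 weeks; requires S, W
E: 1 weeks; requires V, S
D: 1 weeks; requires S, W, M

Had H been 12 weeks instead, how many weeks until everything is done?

29

The binding path is S→M→H→V→E = 5+6+8+5+1 = 25; finish at 25 weeks.
H is on the critical path; changing it to 12 makes that path 29 weeks.
The critical path is still S→M→H→V→E; finish is now 29 weeks.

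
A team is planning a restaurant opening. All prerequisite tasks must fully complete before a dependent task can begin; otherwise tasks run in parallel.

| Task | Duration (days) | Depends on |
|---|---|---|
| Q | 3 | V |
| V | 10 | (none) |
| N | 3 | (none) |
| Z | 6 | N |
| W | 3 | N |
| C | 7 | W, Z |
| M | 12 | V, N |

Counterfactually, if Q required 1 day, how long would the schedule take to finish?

Actual critical path: V→M = 10+12 = 22 ⇒ 22 days.
The longest path through Q is only 13 days, so Q has float 9.
No other chain overtakes it, so the finish is 22 days.

22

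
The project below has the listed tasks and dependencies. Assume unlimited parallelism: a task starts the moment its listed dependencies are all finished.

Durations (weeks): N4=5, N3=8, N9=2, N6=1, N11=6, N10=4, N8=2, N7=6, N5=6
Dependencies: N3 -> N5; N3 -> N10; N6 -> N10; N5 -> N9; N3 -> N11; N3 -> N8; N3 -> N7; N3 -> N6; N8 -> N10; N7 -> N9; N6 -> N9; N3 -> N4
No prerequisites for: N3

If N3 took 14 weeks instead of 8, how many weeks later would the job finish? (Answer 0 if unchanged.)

Actual critical path: N3→N5→N9 = 8+6+2 = 16 ⇒ 16 weeks.
Since N3 is critical, the +6 change carries straight to that chain (now 22 weeks).
The critical path is still N3→N5→N9; finish is now 22 weeks.
Change in finish: 22 − 16 = +6 weeks.

6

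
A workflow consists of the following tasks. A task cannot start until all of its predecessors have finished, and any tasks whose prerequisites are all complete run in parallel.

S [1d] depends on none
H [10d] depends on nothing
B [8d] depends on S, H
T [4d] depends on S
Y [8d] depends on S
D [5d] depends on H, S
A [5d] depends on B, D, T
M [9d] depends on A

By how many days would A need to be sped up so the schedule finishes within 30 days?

2

Current finish: 32 days; target: 30.
A is on every critical path, so each day cut from A cuts the finish by one (this holds down to a finish of 28).
Need 32 − 30 = 2 days off A → A becomes 3 days, finish becomes 30.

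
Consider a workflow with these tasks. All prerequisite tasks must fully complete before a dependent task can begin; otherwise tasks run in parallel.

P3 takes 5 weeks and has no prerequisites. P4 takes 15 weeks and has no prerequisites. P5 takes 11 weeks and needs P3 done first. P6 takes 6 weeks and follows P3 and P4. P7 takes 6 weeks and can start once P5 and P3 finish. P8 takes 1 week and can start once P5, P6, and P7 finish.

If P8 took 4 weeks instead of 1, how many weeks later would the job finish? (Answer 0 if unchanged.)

The binding path is P3→P5→P7→P8 = 5+11+6+1 = 23; finish at 23 weeks.
P8 lies on that path, so at 4 weeks the path becomes 26 weeks.
The critical path is still P3→P5→P7→P8; finish is now 26 weeks.
Change in finish: 26 − 23 = +3 weeks.

3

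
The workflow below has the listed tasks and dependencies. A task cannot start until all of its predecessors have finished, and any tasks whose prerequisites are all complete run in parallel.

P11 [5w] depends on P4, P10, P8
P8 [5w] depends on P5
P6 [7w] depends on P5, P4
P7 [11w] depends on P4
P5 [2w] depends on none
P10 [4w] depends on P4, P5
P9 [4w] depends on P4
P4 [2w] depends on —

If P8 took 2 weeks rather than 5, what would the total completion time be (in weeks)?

13

Critical path before the change: P4→P7 = 2+11 = 13 giving 13 weeks.
P8 has 1 week of float (longest path through it is 12).
No other chain overtakes it, so the finish is 13 weeks.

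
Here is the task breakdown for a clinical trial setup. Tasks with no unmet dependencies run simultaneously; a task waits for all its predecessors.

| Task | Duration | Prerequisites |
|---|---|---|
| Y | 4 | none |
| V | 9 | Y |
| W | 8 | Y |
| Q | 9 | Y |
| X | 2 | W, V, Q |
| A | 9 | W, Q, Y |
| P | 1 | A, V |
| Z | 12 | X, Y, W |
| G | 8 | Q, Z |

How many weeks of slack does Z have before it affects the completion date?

0

Critical path: Y→V→X→Z→G = 4+9+2+12+8 = 35, so the finish is 35 weeks.
Z finishes as early as 27 and must finish by 27.
Float = 35 − 35 = 0.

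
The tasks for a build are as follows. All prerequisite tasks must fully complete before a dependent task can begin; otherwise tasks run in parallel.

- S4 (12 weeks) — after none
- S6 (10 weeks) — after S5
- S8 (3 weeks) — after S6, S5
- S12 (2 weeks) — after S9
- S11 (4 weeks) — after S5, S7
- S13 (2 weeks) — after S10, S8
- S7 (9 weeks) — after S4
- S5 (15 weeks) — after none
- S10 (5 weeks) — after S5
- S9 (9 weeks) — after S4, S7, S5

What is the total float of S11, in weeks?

Critical path: S4→S7→S9→S12 = 12+9+9+2 = 32, so the finish is 32 weeks.
The longest chain containing S11 totals 25 weeks.
So S11 can slip 32 − 25 = 7 weeks.

7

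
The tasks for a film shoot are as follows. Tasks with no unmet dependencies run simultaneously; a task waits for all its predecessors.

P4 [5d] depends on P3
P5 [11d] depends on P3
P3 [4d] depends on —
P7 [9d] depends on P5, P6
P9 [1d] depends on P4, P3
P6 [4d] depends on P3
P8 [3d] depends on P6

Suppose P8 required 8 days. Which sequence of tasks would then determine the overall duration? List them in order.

Actual critical path: P3→P5→P7 = 4+11+9 = 24 ⇒ 24 days.
P8 has 13 days of float (longest path through it is 11).
That remains the longest chain; total 24 days.

P3, P5, P7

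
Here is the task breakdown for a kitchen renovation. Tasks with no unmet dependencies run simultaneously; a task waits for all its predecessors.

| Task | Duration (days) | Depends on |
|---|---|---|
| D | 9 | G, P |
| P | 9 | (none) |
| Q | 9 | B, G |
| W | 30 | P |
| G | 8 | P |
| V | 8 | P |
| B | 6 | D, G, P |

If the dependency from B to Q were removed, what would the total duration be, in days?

39

Original critical path: P→G→D→B→Q = 9+8+9+6+9 = 41 ⇒ 41 days.
Without B→Q, Q's earliest start moves from 32 to 17.
The longest chain is now P→W = 9+30 = 39, so the schedule takes 39 days.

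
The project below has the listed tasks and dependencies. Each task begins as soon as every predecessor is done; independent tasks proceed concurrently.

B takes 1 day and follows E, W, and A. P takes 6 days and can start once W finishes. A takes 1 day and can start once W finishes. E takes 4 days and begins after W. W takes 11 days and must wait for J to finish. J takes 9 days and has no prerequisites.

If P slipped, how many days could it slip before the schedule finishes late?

The longest chain is J→W→P = 9+11+6 = 26; overall finish 26 days.
The longest chain containing P totals 26 days.
Float = 26 − 26 = 0.

0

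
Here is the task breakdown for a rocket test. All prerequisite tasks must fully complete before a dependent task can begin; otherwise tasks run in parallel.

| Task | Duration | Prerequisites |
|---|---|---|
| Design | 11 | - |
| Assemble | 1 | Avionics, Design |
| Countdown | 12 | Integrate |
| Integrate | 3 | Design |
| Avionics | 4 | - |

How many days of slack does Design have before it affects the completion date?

Design→Integrate→Countdown = 11+3+12 = 26 sets the makespan at 26 days.
The longest chain containing Design totals 26 days.
So Design can slip 11 − 11 = 0 days.

0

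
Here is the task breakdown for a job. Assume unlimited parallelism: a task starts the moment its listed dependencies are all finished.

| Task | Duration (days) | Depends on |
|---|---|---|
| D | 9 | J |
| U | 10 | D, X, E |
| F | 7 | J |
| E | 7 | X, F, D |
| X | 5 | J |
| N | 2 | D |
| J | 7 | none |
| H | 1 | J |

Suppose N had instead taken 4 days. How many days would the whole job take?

Critical path before the change: J→D→E→U = 7+9+7+10 = 33 giving 33 days.
N has 15 days of float (longest path through it is 18).
No other chain overtakes it, so the finish is 33 days.

33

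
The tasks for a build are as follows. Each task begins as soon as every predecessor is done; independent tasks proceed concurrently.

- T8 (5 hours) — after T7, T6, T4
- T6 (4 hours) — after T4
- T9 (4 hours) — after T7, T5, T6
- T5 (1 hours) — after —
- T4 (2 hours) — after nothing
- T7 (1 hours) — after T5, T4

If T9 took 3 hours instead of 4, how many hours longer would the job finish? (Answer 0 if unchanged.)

The binding path is T4→T6→T8 = 2+4+5 = 11; finish at 11 hours.
T9 is off the critical path — its longest chain is 10 hours, giving 1 of slack.
That remains the longest chain; total 11 hours.
Change in finish: 11 − 11 = +0 hours.

0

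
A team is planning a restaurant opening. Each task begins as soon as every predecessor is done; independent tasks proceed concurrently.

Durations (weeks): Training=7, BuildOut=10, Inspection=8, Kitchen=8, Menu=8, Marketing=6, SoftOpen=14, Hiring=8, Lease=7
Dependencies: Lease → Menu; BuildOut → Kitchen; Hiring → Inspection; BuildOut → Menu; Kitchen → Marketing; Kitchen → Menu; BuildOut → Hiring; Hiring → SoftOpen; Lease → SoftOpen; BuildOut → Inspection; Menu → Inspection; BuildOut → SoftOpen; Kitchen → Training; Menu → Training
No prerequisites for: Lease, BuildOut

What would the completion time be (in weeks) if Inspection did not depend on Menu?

33

Before: longest chain BuildOut→Kitchen→Menu→Inspection = 10+8+8+8 = 34, finish 34.
Without Menu→Inspection, Inspection's earliest start moves from 26 to 18.
The longest chain is now BuildOut→Kitchen→Menu→Training = 10+8+8+7 = 33, so the schedule takes 33 weeks.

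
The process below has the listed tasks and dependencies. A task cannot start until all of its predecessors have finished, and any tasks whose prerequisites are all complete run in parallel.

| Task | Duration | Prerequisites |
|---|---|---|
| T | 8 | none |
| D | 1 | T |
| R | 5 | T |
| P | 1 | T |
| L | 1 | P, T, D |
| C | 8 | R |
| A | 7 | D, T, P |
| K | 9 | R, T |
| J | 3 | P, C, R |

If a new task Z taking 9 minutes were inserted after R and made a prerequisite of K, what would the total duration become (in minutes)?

31

Originally the process takes 24 minutes.
With Z inserted, K now waits for max(R, T, Z).
New critical path: T→R→Z→K = 8+5+9+9 = 31 ⇒ 31 minutes.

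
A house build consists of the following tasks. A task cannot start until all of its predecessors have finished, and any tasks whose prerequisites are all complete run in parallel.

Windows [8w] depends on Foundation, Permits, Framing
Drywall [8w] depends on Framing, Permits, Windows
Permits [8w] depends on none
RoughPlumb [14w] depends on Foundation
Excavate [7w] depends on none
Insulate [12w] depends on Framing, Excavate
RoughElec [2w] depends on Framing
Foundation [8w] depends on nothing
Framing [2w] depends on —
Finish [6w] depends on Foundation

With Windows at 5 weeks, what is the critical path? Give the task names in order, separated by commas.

Foundation, RoughPlumb

As given, the longest chain is Permits→Windows→Drywall = 8+8+8 = 24, so the finish is 24 weeks.
Windows lies on that path, so at 5 weeks the path becomes 21 weeks.
The binding chain switches to Foundation→RoughPlumb = 8+14 = 22; finish 22 weeks.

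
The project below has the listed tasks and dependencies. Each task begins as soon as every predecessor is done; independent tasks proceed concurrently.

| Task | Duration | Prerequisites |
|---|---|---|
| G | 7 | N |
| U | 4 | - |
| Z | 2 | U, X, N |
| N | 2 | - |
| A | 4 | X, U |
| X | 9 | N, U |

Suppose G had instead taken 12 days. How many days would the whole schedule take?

17

Baseline: U→X→A = 4+9+4 = 17 → 17 days.
G has 8 days of float (longest path through it is 9).
That remains the longest chain; total 17 days.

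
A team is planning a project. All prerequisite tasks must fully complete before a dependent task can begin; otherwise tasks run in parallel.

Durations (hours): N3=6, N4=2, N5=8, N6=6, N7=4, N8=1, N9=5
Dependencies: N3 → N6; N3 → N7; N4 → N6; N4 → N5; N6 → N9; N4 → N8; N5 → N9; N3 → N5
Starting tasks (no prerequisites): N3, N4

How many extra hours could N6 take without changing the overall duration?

N3→N5→N9 = 6+8+5 = 19 sets the makespan at 19 hours.
Longest path through N6: 17 hours (earliest finish 12, latest finish 14).
Float = 19 − 17 = 2.

2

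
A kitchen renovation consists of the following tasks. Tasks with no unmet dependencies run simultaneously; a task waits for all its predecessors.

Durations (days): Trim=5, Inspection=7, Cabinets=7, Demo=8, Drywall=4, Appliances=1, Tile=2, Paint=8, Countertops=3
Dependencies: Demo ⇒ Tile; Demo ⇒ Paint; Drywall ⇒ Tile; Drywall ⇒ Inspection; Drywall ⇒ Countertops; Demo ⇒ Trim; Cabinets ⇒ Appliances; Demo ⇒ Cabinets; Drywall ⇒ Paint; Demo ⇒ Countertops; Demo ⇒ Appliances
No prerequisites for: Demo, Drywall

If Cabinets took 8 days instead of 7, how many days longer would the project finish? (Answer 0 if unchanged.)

The binding path is Demo→Cabinets→Appliances = 8+7+1 = 16; finish at 16 days.
Cabinets is on the critical path; changing it to 8 makes that path 17 days.
The critical path is still Demo→Cabinets→Appliances; finish is now 17 days.
Change in finish: 17 − 16 = +1 days.

1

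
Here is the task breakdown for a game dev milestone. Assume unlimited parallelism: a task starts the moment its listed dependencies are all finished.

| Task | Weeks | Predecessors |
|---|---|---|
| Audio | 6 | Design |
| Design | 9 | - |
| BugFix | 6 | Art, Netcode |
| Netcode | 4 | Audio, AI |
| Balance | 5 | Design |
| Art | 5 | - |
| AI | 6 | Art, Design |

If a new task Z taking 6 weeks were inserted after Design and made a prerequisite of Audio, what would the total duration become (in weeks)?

Originally the job takes 25 weeks.
With Z inserted, Audio now waits for max(Design, Z).
New critical path: Design→Z→Audio→Netcode→BugFix = 9+6+6+4+6 = 31 ⇒ 31 weeks.

31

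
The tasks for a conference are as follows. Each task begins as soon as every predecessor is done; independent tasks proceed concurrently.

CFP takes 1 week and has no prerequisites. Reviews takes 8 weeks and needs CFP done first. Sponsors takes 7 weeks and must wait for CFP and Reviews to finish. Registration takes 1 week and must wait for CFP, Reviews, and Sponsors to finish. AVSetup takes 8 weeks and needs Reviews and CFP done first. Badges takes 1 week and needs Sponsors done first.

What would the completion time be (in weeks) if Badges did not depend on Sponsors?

With the dependency in place, CFP→Reviews→Sponsors→Registration = 1+8+7+1 = 17 sets the finish at 17 weeks.
Without Sponsors→Badges, Badges's earliest start moves from 16 to 0.
New critical path: CFP→Reviews→Sponsors→Registration = 1+8+7+1 = 17 ⇒ 17 weeks.

17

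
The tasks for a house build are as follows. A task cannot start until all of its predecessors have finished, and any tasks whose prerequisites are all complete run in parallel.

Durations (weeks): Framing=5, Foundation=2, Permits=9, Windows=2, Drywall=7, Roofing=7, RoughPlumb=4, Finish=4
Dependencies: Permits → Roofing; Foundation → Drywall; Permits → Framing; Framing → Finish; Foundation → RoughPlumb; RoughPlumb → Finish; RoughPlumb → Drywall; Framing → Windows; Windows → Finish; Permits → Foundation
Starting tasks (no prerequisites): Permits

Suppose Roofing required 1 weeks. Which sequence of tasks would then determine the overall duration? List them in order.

Actual critical path: Permits→Foundation→RoughPlumb→Drywall = 9+2+4+7 = 22 ⇒ 22 weeks.
Roofing is off the critical path — its longest chain is 16 weeks, giving 6 of slack.
The critical path is still Permits→Foundation→RoughPlumb→Drywall; finish is now 22 weeks.

Permits, Foundation, RoughPlumb, Drywall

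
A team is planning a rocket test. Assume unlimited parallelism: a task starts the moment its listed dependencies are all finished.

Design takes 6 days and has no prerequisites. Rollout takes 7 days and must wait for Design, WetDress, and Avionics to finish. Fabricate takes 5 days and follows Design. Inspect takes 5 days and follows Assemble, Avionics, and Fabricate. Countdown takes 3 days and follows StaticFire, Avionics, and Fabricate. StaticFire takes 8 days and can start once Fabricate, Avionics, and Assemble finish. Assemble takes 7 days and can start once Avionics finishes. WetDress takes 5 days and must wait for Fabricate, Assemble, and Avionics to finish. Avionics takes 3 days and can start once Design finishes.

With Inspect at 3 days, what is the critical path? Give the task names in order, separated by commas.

Design, Avionics, Assemble, WetDress, Rollout

The binding path is Design→Avionics→Assemble→WetDress→Rollout = 6+3+7+5+7 = 28; finish at 28 days.
Inspect has 7 days of float (longest path through it is 21).
No other chain overtakes it, so the finish is 28 days.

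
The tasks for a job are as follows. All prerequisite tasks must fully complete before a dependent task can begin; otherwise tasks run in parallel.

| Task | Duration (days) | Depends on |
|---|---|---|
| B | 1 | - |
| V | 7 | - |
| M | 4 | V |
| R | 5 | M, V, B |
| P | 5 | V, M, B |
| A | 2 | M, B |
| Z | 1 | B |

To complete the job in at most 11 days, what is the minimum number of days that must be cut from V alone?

Current finish: 16 days; target: 11.
V is on every critical path, so each day cut from V cuts the finish by one (this holds down to a finish of 10).
Need 16 − 11 = 5 days off V → V becomes 2 days, finish becomes 11.

5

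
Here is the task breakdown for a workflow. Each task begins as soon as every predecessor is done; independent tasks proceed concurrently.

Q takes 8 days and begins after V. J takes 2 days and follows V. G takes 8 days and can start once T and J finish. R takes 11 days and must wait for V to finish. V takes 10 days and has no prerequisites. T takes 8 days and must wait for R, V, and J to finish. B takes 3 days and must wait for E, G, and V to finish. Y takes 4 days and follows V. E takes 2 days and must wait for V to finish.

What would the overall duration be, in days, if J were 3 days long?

40

Baseline: V→R→T→G→B = 10+11+8+8+3 = 40 → 40 days.
J has 9 days of float (longest path through it is 31).
The critical path is still V→R→T→G→B; finish is now 40 days.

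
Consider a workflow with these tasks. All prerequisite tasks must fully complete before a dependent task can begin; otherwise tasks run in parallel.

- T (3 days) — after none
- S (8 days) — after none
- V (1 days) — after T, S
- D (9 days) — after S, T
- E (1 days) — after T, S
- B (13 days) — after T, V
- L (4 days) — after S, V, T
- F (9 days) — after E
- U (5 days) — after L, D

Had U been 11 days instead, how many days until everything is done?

As given, the longest chain is S→D→U = 8+9+5 = 22, so the finish is 22 days.
Since U is critical, the +6 change carries straight to that chain (now 28 days).
That remains the longest chain; total 28 days.

28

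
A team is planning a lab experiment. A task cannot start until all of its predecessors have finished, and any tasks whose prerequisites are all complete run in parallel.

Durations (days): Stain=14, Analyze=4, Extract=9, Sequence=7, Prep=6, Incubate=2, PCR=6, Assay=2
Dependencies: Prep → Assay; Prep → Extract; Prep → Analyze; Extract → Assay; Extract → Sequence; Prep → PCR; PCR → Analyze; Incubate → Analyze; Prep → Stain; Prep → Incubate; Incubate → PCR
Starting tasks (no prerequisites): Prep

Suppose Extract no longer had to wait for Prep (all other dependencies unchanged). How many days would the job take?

20

Before: longest chain Prep→Extract→Sequence = 6+9+7 = 22, finish 22.
Without Prep→Extract, Extract's earliest start moves from 6 to 0.
After: Prep→Stain = 6+14 = 20 → 20 days.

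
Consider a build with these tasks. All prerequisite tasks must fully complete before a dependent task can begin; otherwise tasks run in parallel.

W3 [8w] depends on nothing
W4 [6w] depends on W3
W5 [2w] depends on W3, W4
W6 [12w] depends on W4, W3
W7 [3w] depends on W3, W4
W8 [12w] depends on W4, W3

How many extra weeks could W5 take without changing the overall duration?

10

The longest chain is W3→W4→W6 = 8+6+12 = 26; overall finish 26 weeks.
The longest chain containing W5 totals 16 weeks.
Slack of W5 = 24 − 14 = 10 weeks.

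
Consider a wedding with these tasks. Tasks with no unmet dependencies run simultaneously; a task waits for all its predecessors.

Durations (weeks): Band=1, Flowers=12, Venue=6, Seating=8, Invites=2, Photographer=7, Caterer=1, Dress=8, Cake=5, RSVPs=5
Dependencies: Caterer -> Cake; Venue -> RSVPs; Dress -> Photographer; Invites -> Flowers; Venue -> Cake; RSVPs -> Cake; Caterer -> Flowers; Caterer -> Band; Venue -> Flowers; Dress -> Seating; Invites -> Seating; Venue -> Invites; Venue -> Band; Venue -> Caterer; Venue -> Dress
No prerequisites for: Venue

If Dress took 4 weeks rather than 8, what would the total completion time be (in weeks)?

20

As given, the longest chain is Venue→Dress→Seating = 6+8+8 = 22, so the finish is 22 weeks.
Dress is on the critical path; changing it to 4 makes that path 18 weeks.
The binding chain switches to Venue→Invites→Flowers = 6+2+12 = 20; finish 20 weeks.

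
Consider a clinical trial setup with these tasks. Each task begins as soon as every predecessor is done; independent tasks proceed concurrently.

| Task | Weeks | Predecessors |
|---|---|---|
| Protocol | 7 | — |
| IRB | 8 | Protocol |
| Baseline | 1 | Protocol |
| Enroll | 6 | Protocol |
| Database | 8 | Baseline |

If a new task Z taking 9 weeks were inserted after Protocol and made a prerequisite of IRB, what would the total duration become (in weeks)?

Originally the plan takes 16 weeks.
With Z inserted, IRB now waits for max(Protocol, Z).
New critical path: Protocol→Z→IRB = 7+9+8 = 24 ⇒ 24 weeks.

24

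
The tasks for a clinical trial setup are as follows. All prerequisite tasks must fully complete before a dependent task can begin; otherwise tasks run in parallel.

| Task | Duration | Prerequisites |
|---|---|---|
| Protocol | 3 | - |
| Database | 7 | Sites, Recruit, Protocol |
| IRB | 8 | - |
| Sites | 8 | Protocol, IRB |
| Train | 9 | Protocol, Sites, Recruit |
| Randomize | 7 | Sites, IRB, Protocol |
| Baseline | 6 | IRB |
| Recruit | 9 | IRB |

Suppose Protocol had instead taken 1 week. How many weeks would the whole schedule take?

26

As given, the longest chain is IRB→Recruit→Train = 8+9+9 = 26, so the finish is 26 weeks.
Protocol is off the critical path — its longest chain is 20 weeks, giving 6 of slack.
The critical path is still IRB→Recruit→Train; finish is now 26 weeks.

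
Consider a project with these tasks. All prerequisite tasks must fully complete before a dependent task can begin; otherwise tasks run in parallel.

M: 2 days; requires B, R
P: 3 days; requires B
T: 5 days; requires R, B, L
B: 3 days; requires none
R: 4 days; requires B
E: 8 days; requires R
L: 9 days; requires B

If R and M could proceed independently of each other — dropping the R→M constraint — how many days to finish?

17

Before: longest chain B→L→T = 3+9+5 = 17, finish 17.
Without R→M, M's earliest start moves from 7 to 3.
New critical path: B→L→T = 3+9+5 = 17 ⇒ 17 days.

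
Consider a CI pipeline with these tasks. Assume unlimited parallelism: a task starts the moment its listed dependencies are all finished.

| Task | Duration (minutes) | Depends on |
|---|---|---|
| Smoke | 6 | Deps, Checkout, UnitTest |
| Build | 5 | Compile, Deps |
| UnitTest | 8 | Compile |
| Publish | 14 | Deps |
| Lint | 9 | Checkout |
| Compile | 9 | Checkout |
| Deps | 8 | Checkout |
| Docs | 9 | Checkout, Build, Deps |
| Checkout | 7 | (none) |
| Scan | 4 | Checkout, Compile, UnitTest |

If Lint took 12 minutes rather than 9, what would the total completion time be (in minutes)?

30

The binding path is Checkout→Compile→UnitTest→Smoke = 7+9+8+6 = 30; finish at 30 minutes.
Lint is off the critical path — its longest chain is 16 minutes, giving 14 of slack.
That remains the longest chain; total 30 minutes.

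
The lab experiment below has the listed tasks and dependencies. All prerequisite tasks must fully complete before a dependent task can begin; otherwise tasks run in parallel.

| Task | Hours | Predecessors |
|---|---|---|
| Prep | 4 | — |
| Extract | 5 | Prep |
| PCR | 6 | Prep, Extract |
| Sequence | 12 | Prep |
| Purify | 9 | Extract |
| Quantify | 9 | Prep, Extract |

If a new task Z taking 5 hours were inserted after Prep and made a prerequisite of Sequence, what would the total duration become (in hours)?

Originally the plan takes 18 hours.
With Z inserted, Sequence now waits for max(Prep, Z).
New critical path: Prep→Z→Sequence = 4+5+12 = 21 ⇒ 21 hours.

21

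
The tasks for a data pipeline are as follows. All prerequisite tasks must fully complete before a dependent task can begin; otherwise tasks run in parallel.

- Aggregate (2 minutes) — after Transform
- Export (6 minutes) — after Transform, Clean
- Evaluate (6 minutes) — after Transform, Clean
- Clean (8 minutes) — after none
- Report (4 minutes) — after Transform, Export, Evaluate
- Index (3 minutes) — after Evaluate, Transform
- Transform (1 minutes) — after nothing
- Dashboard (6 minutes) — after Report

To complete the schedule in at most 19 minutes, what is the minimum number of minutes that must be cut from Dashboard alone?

Current finish: 24 minutes; target: 19.
Dashboard is on every critical path, so each minute cut from Dashboard cuts the finish by one (this holds down to a finish of 19).
Need 24 − 19 = 5 minutes off Dashboard → Dashboard becomes 1 minute, finish becomes 19.

5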